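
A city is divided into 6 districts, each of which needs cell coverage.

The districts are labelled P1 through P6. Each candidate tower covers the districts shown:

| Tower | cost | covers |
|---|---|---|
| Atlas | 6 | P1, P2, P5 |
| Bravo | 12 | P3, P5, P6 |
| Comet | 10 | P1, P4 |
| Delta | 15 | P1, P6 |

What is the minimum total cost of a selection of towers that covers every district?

Atlas, Bravo, Comet together cover every district (Atlas ∪ Bravo ∪ Comet = {P1, P2, P3, P4, P5, P6}); total cost 6 + 12 + 10 = 28.
No covering selection has total cost below 28.

28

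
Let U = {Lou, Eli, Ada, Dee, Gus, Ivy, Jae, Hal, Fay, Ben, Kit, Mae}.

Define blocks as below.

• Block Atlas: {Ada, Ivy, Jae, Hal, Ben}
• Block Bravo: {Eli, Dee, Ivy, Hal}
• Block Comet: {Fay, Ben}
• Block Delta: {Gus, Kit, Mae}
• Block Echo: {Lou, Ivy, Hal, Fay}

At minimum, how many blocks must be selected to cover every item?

Take {Atlas, Bravo, Delta, Echo}. Their union is {Lou, Eli, Ada, Dee, Gus, Ivy, Jae, Hal, Fay, Ben, Kit, Mae}, which is all 12 items.
Only Echo contains Lou, so Echo is forced; the remaining 8 items need at least 3 more blocks (each remaining block adds at most 3) — so at least 4 blocks are needed, and 4 is optimal.

4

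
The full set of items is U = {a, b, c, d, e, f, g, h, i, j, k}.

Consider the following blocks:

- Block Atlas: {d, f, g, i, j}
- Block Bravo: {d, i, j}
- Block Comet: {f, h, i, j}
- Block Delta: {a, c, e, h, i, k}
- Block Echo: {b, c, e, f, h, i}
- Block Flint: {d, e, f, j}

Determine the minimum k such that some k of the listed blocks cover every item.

Atlas, Delta, and Echo cover everything between them: the union {a, b, c, d, e, f, g, h, i, j, k} is all of U.
Only Delta contains a, so Delta is forced; the remaining 5 items need at least 2 more blocks (each remaining block adds at most 4) — so at least 3 blocks are needed, and 3 is optimal.

3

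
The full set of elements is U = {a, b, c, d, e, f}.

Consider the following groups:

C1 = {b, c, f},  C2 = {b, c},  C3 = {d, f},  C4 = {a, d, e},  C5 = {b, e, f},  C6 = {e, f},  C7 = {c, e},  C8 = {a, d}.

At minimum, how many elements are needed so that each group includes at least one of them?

H = {c, d, e} meets every group (each contains at least one member of H), and |H| = 3.
The groups C2, C6, C8 are pairwise disjoint, so any hitting set needs a separate element for each — at least 3. Hence 3 is optimal.

3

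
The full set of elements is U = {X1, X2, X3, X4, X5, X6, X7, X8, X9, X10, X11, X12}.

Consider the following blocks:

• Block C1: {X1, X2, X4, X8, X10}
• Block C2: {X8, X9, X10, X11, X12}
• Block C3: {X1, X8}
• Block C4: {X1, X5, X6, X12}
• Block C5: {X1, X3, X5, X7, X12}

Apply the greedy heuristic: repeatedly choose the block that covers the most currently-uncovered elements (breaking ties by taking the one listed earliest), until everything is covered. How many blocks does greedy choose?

Greedy: pick C1 (covers 5 new) → pick C5 (covers 4 new) → pick C2 (covers 2 new) → pick C4 (covers 1 new). Total picks: 4.

4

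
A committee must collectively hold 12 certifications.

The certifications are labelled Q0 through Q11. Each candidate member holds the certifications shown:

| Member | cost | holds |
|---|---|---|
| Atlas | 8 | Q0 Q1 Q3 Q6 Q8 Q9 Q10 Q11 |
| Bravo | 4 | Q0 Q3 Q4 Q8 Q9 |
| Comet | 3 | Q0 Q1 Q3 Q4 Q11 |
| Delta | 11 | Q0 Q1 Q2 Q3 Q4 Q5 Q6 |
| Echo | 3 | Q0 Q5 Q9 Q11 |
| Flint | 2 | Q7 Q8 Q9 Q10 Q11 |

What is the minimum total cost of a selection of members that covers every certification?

13

Delta, Flint together cover every certification (Delta ∪ Flint = {Q0, Q1, Q2, Q3, Q4, Q5, Q6, Q7, Q8, Q9, Q10, Q11}); total cost 11 + 2 = 13.
The greedy pick Flint, Comet, Echo, Delta costs 19; no covering selection beats 13.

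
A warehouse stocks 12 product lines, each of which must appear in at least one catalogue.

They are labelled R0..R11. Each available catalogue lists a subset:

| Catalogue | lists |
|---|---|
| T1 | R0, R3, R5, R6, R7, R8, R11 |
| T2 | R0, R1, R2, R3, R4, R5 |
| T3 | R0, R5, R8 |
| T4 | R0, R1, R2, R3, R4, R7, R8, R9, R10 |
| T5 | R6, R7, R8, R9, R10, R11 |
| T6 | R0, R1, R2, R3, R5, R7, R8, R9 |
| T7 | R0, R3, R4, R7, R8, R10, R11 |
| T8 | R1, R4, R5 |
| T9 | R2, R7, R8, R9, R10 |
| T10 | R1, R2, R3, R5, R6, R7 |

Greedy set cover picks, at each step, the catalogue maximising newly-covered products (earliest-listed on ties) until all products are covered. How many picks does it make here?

2

Greedy: pick T4 (covers 9 new) → pick T1 (covers 3 new). Total picks: 2.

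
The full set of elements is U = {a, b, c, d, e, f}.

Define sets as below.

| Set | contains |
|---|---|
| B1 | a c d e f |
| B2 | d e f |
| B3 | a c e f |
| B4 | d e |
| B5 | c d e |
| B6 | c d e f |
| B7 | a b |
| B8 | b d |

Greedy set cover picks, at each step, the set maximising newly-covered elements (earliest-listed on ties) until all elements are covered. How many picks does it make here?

2

Greedy: pick B1 (covers 5 new) → pick B7 (covers 1 new). Total picks: 2.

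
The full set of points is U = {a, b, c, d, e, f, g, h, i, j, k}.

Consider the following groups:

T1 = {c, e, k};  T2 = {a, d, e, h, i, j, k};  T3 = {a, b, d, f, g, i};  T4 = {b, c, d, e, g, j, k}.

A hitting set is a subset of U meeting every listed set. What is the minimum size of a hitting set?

2

The 2 points {d, e} hit every group.
The groups T1, T3 are pairwise disjoint, so any hitting set needs a separate point for each — at least 2. Hence 2 is optimal.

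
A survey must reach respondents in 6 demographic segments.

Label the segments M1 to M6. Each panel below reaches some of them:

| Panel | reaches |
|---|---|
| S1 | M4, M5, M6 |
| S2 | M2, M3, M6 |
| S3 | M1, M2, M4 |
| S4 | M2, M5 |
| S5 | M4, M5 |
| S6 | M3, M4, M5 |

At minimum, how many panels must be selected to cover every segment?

S2 and S3 and S4 together: S2 ∪ S3 ∪ S4 = {M1, M2, M3, M4, M5, M6} — every segment is covered.
Only S3 contains M1, so S3 is forced; the remaining 3 segments need at least 2 more panels (each remaining panel adds at most 2) — so at least 3 panels are needed, and 3 is optimal.

3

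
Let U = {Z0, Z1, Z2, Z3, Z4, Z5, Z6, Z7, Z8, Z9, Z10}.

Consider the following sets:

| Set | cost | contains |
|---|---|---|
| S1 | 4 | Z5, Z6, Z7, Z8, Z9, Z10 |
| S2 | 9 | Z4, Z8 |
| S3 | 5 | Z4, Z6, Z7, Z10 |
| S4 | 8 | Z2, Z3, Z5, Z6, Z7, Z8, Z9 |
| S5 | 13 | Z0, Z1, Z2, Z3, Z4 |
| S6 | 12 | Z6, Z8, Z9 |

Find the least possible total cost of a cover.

17

S1, S5 together cover every element (S1 ∪ S5 = {Z0, Z1, Z2, Z3, Z4, Z5, Z6, Z7, Z8, Z9, Z10}); total cost 4 + 13 = 17.
No covering selection has total cost below 17.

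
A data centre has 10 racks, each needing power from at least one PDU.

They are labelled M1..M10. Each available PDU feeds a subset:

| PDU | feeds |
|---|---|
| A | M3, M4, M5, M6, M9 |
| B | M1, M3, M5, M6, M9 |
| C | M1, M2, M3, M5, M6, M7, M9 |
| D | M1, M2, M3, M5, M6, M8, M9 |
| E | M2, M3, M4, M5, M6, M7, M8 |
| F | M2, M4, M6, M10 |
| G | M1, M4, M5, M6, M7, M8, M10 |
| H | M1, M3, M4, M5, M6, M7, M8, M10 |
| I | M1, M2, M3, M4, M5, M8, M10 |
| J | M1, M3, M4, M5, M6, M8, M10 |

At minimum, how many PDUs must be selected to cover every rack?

Take {D, H}. Their union is {M1, M2, M3, M4, M5, M6, M7, M8, M9, M10}, which is all 10 racks.
No single PDU has all 10 racks (the largest, H, has 8), so 2 is optimal.

2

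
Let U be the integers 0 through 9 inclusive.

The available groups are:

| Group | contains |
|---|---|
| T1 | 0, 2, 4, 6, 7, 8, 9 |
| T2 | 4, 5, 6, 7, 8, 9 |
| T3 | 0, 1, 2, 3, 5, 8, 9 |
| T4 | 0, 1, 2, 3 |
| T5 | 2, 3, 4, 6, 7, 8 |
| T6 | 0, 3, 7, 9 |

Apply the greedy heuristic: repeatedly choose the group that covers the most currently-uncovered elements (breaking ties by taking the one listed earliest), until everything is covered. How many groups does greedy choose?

2

Greedy: pick T1 (covers 7 new) → pick T3 (covers 3 new). Total picks: 2.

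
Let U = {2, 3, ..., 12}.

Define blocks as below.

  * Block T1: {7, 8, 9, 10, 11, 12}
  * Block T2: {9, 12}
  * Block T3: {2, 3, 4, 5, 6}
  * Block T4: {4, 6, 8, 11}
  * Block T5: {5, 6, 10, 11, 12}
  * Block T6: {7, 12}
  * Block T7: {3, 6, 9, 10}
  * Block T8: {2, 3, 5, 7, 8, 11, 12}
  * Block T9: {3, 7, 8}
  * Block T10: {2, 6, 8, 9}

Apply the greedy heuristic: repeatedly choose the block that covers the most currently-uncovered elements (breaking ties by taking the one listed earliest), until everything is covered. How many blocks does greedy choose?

3

Greedy: pick T8 (covers 7 new) → pick T7 (covers 3 new) → pick T3 (covers 1 new). Total picks: 3.
(The true minimum cover uses only 2 blocks, so greedy is not optimal here.)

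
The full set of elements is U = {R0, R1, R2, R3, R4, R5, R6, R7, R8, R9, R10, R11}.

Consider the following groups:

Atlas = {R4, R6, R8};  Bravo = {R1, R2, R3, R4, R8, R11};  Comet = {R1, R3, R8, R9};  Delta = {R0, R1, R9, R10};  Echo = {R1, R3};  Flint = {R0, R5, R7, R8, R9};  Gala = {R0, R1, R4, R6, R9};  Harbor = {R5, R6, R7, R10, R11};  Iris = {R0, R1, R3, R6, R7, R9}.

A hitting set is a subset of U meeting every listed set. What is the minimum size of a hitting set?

3

H = {R1, R4, R7} meets every group (each contains at least one member of H), and |H| = 3.
No choice of 2 elements meets every group, so 3 is the minimum.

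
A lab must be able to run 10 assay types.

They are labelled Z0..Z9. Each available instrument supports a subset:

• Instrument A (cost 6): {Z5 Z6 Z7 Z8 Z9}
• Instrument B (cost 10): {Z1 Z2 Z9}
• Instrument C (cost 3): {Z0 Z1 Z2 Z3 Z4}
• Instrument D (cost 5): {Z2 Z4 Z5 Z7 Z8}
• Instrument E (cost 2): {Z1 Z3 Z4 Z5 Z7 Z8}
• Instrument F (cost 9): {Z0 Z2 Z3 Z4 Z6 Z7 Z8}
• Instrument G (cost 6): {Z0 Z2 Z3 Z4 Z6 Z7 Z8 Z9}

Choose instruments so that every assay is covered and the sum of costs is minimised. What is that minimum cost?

8

E, G together cover every assay (E ∪ G = {Z0, Z1, Z2, Z3, Z4, Z5, Z6, Z7, Z8, Z9}); total cost 2 + 6 = 8.
The greedy pick E, C, A costs 11; no covering selection beats 8.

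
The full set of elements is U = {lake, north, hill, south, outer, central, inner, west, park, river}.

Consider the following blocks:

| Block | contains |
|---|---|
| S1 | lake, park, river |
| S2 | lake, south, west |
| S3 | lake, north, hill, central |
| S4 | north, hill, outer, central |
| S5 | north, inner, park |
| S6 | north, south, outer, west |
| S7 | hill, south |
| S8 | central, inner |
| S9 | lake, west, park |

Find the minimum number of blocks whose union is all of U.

S1 and S3 and S6 and S8 together: S1 ∪ S3 ∪ S6 ∪ S8 = {lake, north, hill, south, outer, central, inner, west, park, river} — every element is covered.
No 3 of the 9 blocks cover everything (all 84 combinations miss at least one element), so 4 is optimal.

4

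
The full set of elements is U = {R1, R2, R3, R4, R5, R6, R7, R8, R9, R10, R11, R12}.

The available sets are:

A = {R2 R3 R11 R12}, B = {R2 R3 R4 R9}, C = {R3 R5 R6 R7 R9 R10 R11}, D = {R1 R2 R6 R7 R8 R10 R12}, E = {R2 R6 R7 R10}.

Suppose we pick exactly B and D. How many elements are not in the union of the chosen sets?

Union of B, D = {R1, R2, R3, R4, R6, R7, R8, R9, R10, R12}.
Not covered: R5, R11 — 2 elements.

2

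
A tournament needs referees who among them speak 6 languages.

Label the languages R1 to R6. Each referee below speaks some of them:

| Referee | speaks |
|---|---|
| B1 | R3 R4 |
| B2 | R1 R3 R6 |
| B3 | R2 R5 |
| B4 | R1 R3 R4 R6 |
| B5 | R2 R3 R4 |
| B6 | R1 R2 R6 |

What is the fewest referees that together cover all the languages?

B3 and B4 together: B3 ∪ B4 = {R1, R2, R3, R4, R5, R6} — every language is covered.
No single referee has all 6 languages (the largest, B4, has 4), so 2 is optimal.

2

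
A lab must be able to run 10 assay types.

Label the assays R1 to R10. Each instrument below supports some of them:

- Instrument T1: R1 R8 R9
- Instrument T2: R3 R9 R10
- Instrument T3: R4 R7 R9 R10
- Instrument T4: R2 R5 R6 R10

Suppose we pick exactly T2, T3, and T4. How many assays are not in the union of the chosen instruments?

2

Union of T2, T3, T4 = {R2, R3, R4, R5, R6, R7, R9, R10}.
Not covered: R1, R8 — 2 assays.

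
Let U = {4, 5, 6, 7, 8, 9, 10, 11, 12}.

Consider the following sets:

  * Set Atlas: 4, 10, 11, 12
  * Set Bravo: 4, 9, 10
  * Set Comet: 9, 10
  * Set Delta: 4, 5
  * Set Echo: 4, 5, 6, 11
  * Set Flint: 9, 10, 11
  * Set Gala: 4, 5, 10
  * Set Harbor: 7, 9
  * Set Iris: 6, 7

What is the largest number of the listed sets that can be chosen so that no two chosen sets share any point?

3

Delta, Flint, Iris are pairwise disjoint (Delta={4,5}; Flint={9,10,11}; Iris={6,7}).
Every remaining set overlaps one of these, and no 4 of the listed sets are pairwise disjoint, so 3 is the maximum.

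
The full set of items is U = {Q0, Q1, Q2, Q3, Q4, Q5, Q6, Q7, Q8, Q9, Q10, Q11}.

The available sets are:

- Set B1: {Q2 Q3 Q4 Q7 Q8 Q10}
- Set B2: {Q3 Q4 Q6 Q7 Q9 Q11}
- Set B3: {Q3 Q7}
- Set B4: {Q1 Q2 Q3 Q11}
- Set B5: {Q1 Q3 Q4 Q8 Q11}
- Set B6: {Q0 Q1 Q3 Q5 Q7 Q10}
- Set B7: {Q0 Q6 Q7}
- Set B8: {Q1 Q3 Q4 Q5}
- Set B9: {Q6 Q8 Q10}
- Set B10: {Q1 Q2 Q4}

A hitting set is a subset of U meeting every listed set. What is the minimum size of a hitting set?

H = {Q1, Q7, Q10} meets every set (each contains at least one member of H), and |H| = 3.
The sets B3, B9, B10 are pairwise disjoint, so any hitting set needs a separate item for each — at least 3. Hence 3 is optimal.

3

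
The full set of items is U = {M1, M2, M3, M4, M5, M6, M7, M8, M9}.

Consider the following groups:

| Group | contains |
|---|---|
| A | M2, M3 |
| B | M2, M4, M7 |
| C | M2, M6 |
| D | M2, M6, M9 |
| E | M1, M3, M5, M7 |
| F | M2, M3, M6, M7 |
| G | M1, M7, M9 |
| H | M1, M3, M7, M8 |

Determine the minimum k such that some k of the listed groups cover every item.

B, D, E, and H cover everything between them: the union {M1, M2, M3, M4, M5, M6, M7, M8, M9} is all of U.
No 3 of the 8 groups cover everything (all 56 combinations miss at least one item), so 4 is optimal.

4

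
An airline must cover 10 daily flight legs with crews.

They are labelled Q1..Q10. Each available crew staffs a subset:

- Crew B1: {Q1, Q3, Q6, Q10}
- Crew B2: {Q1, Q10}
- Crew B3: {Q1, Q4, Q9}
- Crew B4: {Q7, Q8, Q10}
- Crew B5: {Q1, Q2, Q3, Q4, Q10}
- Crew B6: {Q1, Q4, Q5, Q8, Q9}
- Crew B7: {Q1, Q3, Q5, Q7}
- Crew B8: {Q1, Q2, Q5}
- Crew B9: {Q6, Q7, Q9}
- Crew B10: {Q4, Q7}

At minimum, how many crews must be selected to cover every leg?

Take {B5, B6, B9}. Their union is {Q1, Q2, Q3, Q4, Q5, Q6, Q7, Q8, Q9, Q10}, which is all 10 legs.
No 2 of the 10 crews cover everything (all 45 combinations miss at least one leg), so 3 is optimal.

3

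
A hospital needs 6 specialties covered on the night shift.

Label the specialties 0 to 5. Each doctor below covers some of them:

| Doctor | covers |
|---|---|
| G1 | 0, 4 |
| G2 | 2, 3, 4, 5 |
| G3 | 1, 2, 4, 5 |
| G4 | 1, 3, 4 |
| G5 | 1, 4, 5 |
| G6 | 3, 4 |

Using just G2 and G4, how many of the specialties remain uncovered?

1

Union of G2, G4 = {1, 2, 3, 4, 5}.
Not covered: 0 — 1 specialty.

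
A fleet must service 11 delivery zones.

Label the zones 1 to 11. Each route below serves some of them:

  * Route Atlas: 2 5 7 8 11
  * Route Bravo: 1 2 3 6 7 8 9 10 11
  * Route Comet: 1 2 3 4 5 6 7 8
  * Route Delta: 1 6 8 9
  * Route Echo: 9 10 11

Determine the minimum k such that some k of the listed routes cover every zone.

Bravo and Comet together: Bravo ∪ Comet = {1, 2, 3, 4, 5, 6, 7, 8, 9, 10, 11} — every zone is covered.
No single route has all 11 zones (the largest, Bravo, has 9), so 2 is optimal.

2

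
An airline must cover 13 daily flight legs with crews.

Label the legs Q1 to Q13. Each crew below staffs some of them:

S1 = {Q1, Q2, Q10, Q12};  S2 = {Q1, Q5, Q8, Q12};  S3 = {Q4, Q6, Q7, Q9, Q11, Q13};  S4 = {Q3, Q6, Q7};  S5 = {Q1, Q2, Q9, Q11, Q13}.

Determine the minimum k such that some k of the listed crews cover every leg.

4

Take {S1, S2, S3, S4}. Their union is {Q1, Q2, Q3, Q4, Q5, Q6, Q7, Q8, Q9, Q10, Q11, Q12, Q13}, which is all 13 legs.
No 3 of the 5 crews cover everything (all 10 combinations miss at least one leg), so 4 is optimal.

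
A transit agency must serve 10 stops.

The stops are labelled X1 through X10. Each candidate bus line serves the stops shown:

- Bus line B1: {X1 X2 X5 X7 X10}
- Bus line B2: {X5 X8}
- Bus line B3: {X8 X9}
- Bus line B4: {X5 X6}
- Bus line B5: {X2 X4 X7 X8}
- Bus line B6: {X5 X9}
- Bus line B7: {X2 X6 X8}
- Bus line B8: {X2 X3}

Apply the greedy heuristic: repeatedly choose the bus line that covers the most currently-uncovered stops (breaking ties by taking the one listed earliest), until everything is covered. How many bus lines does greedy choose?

5

Greedy: pick B1 (covers 5 new) → pick B3 (covers 2 new) → pick B4 (covers 1 new) → pick B5 (covers 1 new) → pick B8 (covers 1 new). Total picks: 5.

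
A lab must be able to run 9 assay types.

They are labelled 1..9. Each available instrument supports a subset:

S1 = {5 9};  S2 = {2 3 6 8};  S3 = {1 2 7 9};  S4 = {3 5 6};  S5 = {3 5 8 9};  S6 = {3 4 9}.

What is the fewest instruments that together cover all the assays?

4

Take {S2, S3, S4, S6}. Their union is {1, 2, 3, 4, 5, 6, 7, 8, 9}, which is all 9 assays.
No 3 of the 6 instruments cover everything (all 20 combinations miss at least one assay), so 4 is optimal.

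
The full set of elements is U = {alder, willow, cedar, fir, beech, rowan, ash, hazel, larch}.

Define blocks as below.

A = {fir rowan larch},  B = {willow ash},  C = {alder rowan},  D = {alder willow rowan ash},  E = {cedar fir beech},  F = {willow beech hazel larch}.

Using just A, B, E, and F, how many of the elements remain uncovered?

1

Union of A, B, E, F = {willow, cedar, fir, beech, rowan, ash, hazel, larch}.
Not covered: alder — 1 element.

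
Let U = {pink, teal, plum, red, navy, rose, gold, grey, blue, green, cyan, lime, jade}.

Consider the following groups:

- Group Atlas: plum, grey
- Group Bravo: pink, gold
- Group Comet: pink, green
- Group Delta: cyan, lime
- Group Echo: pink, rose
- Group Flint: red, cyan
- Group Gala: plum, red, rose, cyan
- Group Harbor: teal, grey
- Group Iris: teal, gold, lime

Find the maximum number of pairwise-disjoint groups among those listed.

Atlas, Comet, Flint, Iris are pairwise disjoint (Atlas={plum,grey}; Comet={pink,green}; Flint={red,cyan}; Iris={teal,gold,lime}).
Every remaining group overlaps one of these, and no 5 of the listed groups are pairwise disjoint, so 4 is the maximum.

4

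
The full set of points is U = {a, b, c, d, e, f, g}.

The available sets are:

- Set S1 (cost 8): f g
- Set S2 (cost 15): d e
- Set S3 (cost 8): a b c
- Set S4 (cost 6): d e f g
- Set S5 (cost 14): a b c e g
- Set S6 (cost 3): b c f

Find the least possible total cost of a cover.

14

S3, S4 together cover every point (S3 ∪ S4 = {a, b, c, d, e, f, g}); total cost 8 + 6 = 14.
The greedy pick S6, S4, S3 costs 17; no covering selection beats 14.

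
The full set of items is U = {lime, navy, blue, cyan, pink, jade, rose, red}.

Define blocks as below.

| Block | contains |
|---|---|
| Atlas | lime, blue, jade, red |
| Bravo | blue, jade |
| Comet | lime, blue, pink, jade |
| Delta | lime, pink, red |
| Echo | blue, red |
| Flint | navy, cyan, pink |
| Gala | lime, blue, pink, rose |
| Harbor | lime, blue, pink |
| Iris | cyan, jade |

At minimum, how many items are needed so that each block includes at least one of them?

H = {lime, blue, cyan} meets every block (each contains at least one member of H), and |H| = 3.
No choice of 2 items meets every block, so 3 is the minimum.

3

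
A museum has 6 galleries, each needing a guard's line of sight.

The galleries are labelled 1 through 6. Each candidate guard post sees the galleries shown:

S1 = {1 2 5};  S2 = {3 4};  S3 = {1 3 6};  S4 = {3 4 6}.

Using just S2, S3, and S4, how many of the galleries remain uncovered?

2

Union of S2, S3, S4 = {1, 3, 4, 6}.
Not covered: 2, 5 — 2 galleries.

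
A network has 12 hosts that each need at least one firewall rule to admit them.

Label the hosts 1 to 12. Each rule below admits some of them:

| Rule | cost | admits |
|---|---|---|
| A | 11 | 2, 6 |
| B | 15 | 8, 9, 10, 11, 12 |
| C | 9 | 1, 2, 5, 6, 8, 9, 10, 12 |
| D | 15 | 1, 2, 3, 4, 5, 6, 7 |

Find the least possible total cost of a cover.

B, D together cover every host (B ∪ D = {1, 2, 3, 4, 5, 6, 7, 8, 9, 10, 11, 12}); total cost 15 + 15 = 30.
The greedy pick C, D, B costs 39; no covering selection beats 30.

30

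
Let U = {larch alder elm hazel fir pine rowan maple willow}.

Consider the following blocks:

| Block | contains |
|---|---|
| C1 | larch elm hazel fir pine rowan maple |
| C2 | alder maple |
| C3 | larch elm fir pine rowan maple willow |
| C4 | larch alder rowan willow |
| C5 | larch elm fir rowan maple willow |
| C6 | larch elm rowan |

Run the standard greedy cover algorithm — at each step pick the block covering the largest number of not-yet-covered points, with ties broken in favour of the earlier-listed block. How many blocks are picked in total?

Greedy: pick C1 (covers 7 new) → pick C4 (covers 2 new). Total picks: 2.

2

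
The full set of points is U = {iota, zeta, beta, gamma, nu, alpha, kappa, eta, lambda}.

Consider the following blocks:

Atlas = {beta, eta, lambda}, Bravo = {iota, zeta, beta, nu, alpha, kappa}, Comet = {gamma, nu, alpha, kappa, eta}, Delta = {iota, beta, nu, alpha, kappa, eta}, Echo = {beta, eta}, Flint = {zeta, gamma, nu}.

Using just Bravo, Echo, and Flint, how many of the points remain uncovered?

1

Union of Bravo, Echo, Flint = {iota, zeta, beta, gamma, nu, alpha, kappa, eta}.
Not covered: lambda — 1 point.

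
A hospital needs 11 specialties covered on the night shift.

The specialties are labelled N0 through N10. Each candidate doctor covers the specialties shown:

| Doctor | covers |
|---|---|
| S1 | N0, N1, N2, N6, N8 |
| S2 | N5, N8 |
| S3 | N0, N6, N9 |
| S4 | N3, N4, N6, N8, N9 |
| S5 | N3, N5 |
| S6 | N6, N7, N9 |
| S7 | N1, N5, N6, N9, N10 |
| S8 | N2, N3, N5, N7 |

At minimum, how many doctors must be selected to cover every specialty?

4

Take {S1, S4, S7, S8}. Their union is {N0, N1, N2, N3, N4, N5, N6, N7, N8, N9, N10}, which is all 11 specialties.
No 3 of the 8 doctors cover everything (all 56 combinations miss at least one specialty), so 4 is optimal.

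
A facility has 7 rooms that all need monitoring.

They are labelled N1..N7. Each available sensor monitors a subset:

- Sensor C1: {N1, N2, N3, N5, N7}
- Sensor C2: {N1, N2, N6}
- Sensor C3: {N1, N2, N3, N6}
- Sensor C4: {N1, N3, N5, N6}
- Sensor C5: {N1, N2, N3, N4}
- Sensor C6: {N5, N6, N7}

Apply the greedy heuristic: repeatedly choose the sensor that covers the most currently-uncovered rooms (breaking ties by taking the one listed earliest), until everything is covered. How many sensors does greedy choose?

Greedy: pick C1 (covers 5 new) → pick C2 (covers 1 new) → pick C5 (covers 1 new). Total picks: 3.
(The true minimum cover uses only 2 sensors, so greedy is not optimal here.)

3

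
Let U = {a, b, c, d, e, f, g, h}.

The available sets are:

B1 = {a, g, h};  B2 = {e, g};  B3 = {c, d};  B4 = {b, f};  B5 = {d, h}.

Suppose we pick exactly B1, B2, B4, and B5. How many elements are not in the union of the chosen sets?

1

Union of B1, B2, B4, B5 = {a, b, d, e, f, g, h}.
Not covered: c — 1 element.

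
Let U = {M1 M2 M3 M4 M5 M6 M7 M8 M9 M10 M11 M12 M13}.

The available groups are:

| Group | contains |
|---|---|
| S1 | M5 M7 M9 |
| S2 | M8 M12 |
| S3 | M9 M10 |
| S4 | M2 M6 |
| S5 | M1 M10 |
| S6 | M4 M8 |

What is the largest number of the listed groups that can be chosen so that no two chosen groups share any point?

S1, S4, S5, S6 are pairwise disjoint (S1={M5,M7,M9}; S4={M2,M6}; S5={M1,M10}; S6={M4,M8}).
Every remaining group overlaps one of these, and no 5 of the listed groups are pairwise disjoint, so 4 is the maximum.

4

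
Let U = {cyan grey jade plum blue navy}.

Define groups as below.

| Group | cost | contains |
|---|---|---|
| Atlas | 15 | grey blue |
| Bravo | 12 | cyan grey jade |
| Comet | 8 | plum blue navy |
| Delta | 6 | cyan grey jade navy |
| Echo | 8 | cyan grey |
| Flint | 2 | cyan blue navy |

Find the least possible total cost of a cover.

Comet, Delta together cover every point (Comet ∪ Delta = {cyan, grey, jade, plum, blue, navy}); total cost 8 + 6 = 14.
The greedy pick Flint, Delta, Comet costs 16; no covering selection beats 14.

14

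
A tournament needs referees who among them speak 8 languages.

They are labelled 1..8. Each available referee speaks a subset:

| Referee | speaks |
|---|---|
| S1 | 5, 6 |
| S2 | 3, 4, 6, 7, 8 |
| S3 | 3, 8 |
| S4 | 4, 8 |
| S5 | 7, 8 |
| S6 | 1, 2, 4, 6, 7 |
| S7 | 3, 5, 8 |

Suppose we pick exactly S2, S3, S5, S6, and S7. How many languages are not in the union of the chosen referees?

Union of S2, S3, S5, S6, S7 = {1, 2, 3, 4, 5, 6, 7, 8} — that's every language, so 0 are uncovered.

0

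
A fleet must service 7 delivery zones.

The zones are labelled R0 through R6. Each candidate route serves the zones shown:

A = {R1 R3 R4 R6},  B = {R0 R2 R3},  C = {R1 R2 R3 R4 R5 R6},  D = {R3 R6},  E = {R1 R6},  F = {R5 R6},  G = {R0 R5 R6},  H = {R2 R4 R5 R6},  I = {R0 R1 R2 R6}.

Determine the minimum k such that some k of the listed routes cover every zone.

B and C together: B ∪ C = {R0, R1, R2, R3, R4, R5, R6} — every zone is covered.
No single route has all 7 zones (the largest, C, has 6), so 2 is optimal.

2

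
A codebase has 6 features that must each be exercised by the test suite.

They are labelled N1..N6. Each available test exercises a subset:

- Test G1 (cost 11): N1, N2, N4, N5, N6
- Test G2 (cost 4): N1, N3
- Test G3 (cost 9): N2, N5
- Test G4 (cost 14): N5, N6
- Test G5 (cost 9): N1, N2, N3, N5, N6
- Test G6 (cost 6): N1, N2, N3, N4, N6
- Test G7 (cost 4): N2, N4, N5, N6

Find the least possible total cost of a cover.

G2, G7 together cover every feature (G2 ∪ G7 = {N1, N2, N3, N4, N5, N6}); total cost 4 + 4 = 8.
No covering selection has total cost below 8.

8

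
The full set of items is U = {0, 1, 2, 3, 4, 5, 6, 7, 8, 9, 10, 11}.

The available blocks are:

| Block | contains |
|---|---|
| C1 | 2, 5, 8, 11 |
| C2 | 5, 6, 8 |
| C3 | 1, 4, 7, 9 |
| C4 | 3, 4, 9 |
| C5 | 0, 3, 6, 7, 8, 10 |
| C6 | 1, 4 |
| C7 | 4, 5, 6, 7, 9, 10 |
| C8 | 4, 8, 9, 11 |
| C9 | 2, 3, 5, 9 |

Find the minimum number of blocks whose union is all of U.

3

C1, C3, and C5 cover everything between them: the union {0, 1, 2, 3, 4, 5, 6, 7, 8, 9, 10, 11} is all of U.
Only C5 contains 0, so C5 is forced; the remaining 6 items need at least 2 more blocks (each remaining block adds at most 3) — so at least 3 blocks are needed, and 3 is optimal.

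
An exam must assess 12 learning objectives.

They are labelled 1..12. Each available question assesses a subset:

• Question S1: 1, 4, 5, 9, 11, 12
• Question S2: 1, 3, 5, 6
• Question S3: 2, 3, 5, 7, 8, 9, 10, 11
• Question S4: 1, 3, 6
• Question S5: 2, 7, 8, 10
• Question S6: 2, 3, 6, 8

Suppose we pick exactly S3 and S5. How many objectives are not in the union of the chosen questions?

Union of S3, S5 = {2, 3, 5, 7, 8, 9, 10, 11}.
Not covered: 1, 4, 6, 12 — 4 objectives.

4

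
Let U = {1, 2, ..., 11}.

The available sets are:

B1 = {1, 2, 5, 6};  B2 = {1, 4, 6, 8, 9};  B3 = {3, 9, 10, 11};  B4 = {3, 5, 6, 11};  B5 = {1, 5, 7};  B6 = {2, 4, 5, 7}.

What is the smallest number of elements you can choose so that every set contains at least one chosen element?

2

The 2 elements {5, 9} hit every set.
The sets B1, B3 are pairwise disjoint, so any hitting set needs a separate element for each — at least 2. Hence 2 is optimal.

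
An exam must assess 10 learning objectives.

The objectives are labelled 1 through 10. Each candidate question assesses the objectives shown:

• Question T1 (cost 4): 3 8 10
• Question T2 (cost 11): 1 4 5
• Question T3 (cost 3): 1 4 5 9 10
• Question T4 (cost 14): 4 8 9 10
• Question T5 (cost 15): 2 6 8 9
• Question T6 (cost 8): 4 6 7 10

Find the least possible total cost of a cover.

30

T1, T3, T5, T6 together cover every objective (T1 ∪ T3 ∪ T5 ∪ T6 = {1, 2, 3, 4, 5, 6, 7, 8, 9, 10}); total cost 4 + 3 + 15 + 8 = 30.
No covering selection has total cost below 30.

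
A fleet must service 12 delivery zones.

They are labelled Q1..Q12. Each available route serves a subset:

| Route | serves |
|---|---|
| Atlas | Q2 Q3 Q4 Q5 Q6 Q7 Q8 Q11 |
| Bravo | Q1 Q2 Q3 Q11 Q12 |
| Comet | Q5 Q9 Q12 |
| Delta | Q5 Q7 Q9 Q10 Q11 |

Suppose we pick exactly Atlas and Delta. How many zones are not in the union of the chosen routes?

Union of Atlas, Delta = {Q2, Q3, Q4, Q5, Q6, Q7, Q8, Q9, Q10, Q11}.
Not covered: Q1, Q12 — 2 zones.

2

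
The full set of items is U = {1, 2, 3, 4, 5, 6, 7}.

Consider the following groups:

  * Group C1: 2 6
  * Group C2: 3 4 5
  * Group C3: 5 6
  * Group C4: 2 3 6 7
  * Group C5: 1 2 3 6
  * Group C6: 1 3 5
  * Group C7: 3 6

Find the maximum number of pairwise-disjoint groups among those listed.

C1, C2 are pairwise disjoint (C1={2,6}; C2={3,4,5}).
Every remaining group overlaps one of these, and no 3 of the listed groups are pairwise disjoint, so 2 is the maximum.

2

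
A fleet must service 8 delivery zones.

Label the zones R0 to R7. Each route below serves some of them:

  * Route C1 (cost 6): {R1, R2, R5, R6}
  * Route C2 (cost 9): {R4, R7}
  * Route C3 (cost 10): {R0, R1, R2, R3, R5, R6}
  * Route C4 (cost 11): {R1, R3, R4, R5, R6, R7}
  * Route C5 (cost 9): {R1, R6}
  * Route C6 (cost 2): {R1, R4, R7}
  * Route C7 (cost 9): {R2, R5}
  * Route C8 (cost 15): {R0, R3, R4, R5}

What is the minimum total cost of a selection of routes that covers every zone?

C3, C6 together cover every zone (C3 ∪ C6 = {R0, R1, R2, R3, R4, R5, R6, R7}); total cost 10 + 2 = 12.
The greedy pick C6, C1, C3 costs 18; no covering selection beats 12.

12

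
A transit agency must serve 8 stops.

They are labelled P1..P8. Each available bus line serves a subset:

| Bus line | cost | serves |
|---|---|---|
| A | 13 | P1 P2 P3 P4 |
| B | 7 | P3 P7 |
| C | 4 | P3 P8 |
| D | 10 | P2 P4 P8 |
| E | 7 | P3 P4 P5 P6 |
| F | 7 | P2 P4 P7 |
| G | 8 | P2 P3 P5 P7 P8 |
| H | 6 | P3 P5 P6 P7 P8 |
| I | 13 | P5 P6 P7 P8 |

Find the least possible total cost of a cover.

A, H together cover every stop (A ∪ H = {P1, P2, P3, P4, P5, P6, P7, P8}); total cost 13 + 6 = 19.
The greedy pick H, F, A costs 26; no covering selection beats 19.

19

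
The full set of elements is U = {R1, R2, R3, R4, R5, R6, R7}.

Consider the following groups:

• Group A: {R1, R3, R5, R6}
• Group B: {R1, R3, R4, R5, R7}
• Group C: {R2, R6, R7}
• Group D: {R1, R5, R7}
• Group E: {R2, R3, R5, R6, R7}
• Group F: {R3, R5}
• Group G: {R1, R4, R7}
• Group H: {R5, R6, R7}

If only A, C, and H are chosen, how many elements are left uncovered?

Union of A, C, H = {R1, R2, R3, R5, R6, R7}.
Not covered: R4 — 1 element.

1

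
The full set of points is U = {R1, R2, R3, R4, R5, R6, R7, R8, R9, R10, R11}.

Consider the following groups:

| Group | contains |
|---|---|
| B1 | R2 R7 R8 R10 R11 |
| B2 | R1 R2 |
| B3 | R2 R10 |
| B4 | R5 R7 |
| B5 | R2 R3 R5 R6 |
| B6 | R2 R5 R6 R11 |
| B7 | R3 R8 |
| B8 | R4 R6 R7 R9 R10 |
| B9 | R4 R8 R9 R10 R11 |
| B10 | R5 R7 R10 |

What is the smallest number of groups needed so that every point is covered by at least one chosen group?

B2, B5, B9, and B10 cover everything between them: the union {R1, R2, R3, R4, R5, R6, R7, R8, R9, R10, R11} is all of U.
No 3 of the 10 groups cover everything (all 120 combinations miss at least one point), so 4 is optimal.

4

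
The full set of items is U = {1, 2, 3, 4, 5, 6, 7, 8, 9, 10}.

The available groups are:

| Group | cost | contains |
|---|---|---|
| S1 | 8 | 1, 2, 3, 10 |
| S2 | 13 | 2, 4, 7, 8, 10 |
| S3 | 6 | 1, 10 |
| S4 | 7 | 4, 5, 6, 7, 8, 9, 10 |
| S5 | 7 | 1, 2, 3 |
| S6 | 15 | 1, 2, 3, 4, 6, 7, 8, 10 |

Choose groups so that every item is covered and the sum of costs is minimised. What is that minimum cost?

14

S4, S5 together cover every item (S4 ∪ S5 = {1, 2, 3, 4, 5, 6, 7, 8, 9, 10}); total cost 7 + 7 = 14.
No covering selection has total cost below 14.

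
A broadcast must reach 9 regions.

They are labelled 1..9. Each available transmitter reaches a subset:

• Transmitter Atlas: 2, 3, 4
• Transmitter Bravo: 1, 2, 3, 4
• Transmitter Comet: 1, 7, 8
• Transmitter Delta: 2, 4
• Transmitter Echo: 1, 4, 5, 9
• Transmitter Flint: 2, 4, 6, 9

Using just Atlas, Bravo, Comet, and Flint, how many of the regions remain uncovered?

Union of Atlas, Bravo, Comet, Flint = {1, 2, 3, 4, 6, 7, 8, 9}.
Not covered: 5 — 1 region.

1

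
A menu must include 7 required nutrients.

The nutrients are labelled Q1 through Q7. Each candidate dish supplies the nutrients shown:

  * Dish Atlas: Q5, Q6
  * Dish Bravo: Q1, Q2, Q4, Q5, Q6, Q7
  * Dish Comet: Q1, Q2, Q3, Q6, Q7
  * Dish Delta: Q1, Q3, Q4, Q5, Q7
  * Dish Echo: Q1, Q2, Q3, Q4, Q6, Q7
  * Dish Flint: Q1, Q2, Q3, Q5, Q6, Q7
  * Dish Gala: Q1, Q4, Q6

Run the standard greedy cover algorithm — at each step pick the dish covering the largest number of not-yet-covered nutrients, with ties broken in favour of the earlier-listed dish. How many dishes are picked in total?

Greedy: pick Bravo (covers 6 new) → pick Comet (covers 1 new). Total picks: 2.

2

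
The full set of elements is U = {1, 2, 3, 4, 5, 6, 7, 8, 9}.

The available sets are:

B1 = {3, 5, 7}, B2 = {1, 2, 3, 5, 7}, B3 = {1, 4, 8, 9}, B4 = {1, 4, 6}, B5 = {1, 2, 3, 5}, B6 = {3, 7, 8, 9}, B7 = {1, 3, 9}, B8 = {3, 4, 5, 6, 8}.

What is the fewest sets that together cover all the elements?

3

Take {B2, B3, B8}. Their union is {1, 2, 3, 4, 5, 6, 7, 8, 9}, which is all 9 elements.
No 2 of the 8 sets cover everything (all 28 combinations miss at least one element), so 3 is optimal.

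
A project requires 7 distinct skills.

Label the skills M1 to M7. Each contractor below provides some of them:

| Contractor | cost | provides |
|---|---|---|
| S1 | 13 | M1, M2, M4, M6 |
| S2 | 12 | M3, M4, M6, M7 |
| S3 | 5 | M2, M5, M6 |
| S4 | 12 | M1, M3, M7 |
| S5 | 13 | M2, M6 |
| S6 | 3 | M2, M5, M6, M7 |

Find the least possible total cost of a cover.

27

S2, S4, S6 together cover every skill (S2 ∪ S4 ∪ S6 = {M1, M2, M3, M4, M5, M6, M7}); total cost 12 + 12 + 3 = 27.
No covering selection has total cost below 27.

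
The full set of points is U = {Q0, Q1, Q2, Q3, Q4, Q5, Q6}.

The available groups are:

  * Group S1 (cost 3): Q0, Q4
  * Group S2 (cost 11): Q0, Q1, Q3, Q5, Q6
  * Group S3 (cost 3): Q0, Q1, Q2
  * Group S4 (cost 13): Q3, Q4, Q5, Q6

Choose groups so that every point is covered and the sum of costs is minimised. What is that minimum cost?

16

S3, S4 together cover every point (S3 ∪ S4 = {Q0, Q1, Q2, Q3, Q4, Q5, Q6}); total cost 3 + 13 = 16.
The greedy pick S3, S1, S2 costs 17; no covering selection beats 16.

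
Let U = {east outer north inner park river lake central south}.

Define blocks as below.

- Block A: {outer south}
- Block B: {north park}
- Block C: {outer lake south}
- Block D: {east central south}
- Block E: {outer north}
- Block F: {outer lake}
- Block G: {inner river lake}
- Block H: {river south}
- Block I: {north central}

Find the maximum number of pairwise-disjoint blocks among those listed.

A, G, I are pairwise disjoint (A={outer,south}; G={inner,river,lake}; I={north,central}).
Every remaining block overlaps one of these, and no 4 of the listed blocks are pairwise disjoint, so 3 is the maximum.

3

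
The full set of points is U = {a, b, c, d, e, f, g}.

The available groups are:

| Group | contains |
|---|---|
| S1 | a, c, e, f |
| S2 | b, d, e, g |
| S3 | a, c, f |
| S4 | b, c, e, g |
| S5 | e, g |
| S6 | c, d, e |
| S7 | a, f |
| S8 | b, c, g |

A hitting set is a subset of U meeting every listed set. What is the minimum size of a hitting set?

3

Take H = {a, e, g}. Each listed group contains at least one of these, so H is a hitting set of size 3.
No choice of 2 points meets every group, so 3 is the minimum.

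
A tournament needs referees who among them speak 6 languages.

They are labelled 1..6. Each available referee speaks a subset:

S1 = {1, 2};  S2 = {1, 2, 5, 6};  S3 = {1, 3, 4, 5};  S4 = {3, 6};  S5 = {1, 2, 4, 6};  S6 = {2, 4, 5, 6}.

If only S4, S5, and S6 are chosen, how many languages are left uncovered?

0

Union of S4, S5, S6 = {1, 2, 3, 4, 5, 6} — that's every language, so 0 are uncovered.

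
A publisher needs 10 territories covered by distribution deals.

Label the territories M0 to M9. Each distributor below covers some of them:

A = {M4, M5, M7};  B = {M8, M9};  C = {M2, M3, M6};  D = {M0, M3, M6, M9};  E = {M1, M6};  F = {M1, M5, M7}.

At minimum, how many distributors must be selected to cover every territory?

5

A and B and C and D and F together: A ∪ B ∪ C ∪ D ∪ F = {M0, M1, M2, M3, M4, M5, M6, M7, M8, M9} — every territory is covered.
No 4 of the 6 distributors cover everything (all 15 combinations miss at least one territory), so 5 is optimal.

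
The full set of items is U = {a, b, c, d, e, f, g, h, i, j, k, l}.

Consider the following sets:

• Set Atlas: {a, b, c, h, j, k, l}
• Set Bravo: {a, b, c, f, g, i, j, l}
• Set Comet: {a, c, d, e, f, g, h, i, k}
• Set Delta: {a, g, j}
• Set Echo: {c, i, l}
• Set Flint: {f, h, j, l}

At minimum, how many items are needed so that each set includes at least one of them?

Take T = {i, j}. Each listed set contains at least one of these, so T is a hitting set of size 2.
The sets Delta, Echo are pairwise disjoint, so any hitting set needs a separate item for each — at least 2. Hence 2 is optimal.

2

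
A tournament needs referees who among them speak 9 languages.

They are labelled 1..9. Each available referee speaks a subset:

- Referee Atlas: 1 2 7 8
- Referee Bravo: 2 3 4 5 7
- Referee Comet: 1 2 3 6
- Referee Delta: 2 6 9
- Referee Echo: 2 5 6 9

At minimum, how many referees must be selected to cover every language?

3

Take {Atlas, Bravo, Echo}. Their union is {1, 2, 3, 4, 5, 6, 7, 8, 9}, which is all 9 languages.
Only Bravo contains 4, so Bravo is forced; the remaining 4 languages need at least 2 more referees (each remaining referee adds at most 2) — so at least 3 referees are needed, and 3 is optimal.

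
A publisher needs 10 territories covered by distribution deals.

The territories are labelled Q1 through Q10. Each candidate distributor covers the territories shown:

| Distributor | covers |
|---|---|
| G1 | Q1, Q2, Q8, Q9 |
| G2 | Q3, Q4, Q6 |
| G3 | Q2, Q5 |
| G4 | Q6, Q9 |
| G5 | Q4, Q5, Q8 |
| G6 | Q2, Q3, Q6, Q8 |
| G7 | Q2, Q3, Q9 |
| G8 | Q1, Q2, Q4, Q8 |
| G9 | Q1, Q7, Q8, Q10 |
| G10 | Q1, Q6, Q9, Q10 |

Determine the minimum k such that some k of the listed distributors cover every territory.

G2 and G3 and G7 and G9 together: G2 ∪ G3 ∪ G7 ∪ G9 = {Q1, Q2, Q3, Q4, Q5, Q6, Q7, Q8, Q9, Q10} — every territory is covered.
No 3 of the 10 distributors cover everything (all 120 combinations miss at least one territory), so 4 is optimal.

4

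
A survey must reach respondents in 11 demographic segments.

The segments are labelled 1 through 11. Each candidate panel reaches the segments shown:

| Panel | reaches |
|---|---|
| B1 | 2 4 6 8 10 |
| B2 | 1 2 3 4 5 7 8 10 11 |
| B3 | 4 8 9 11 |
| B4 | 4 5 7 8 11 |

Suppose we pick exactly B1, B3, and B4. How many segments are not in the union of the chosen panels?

Union of B1, B3, B4 = {2, 4, 5, 6, 7, 8, 9, 10, 11}.
Not covered: 1, 3 — 2 segments.

2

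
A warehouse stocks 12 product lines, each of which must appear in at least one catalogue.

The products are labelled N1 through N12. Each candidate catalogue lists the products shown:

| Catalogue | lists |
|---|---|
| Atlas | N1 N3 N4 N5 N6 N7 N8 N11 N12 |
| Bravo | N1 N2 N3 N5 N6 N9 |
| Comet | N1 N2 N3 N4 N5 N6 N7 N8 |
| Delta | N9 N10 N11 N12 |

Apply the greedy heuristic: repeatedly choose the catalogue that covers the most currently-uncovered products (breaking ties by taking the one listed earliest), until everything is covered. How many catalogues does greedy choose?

3

Greedy: pick Atlas (covers 9 new) → pick Bravo (covers 2 new) → pick Delta (covers 1 new). Total picks: 3.
(The true minimum cover uses only 2 catalogues, so greedy is not optimal here.)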